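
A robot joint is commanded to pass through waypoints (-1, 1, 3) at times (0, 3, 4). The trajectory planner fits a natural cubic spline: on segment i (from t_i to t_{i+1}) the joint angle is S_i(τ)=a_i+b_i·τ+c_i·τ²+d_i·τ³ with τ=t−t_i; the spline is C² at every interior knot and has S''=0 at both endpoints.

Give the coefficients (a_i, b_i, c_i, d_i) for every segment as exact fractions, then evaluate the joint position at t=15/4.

  seg 0: a=-1 b=1/6 c=0 d=1/18
  seg 1: a=1 b=5/3 c=1/2 d=-1/6
S(15/4) = 315/128

Δ: Δ0=2/3, Δ1=2
row 1: diag=8, rhs=8; c'=1/8, d'=1
back: M1=1
M: M0=0, M1=1, M2=0
seg 0: a=-1, c=M0/2=0, d=(M1−M0)/(6·3)=1/18, b=Δ0−h0·(2M0+M1)/6=1/6
seg 1: a=1, c=M1/2=1/2, d=(M2−M1)/(6·1)=-1/6, b=Δ1−h1·(2M1+M2)/6=5/3
t_q=15/4 → seg 1, τ=3/4; S=1+5/3·τ+1/2·τ²+-1/6·τ³=315/128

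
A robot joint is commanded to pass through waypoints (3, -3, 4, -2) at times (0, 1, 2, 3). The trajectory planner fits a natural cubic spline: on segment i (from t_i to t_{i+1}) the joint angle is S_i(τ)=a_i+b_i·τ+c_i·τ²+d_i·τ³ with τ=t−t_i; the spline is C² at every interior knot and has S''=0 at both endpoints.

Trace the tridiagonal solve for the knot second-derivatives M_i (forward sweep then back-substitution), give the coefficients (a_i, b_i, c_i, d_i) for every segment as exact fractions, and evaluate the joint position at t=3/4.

Δ: Δ0=-6, Δ1=7, Δ2=-6
row 1: diag=4, rhs=78; c'=1/4, d'=39/2
row 2: denom=4−1·1/4=15/4; d'=(-78−1·39/2)/(15/4)=-26
back: M2=-26
back: M1=39/2−1/4·-26=26
M: M0=0, M1=26, M2=-26, M3=0
seg 0: a=3, c=M0/2=0, d=(M1−M0)/(6·1)=13/3, b=Δ0−h0·(2M0+M1)/6=-31/3
seg 1: a=-3, c=M1/2=13, d=(M2−M1)/(6·1)=-26/3, b=Δ1−h1·(2M1+M2)/6=8/3
seg 2: a=4, c=M2/2=-13, d=(M3−M2)/(6·1)=13/3, b=Δ2−h2·(2M2+M3)/6=8/3
t_q=3/4 → seg 0, τ=3/4; S=3+-31/3·τ+0·τ²+13/3·τ³=-187/64

  seg 0: a=3 b=-31/3 c=0 d=13/3
  seg 1: a=-3 b=8/3 c=13 d=-26/3
  seg 2: a=4 b=8/3 c=-13 d=13/3
S(3/4) = -187/64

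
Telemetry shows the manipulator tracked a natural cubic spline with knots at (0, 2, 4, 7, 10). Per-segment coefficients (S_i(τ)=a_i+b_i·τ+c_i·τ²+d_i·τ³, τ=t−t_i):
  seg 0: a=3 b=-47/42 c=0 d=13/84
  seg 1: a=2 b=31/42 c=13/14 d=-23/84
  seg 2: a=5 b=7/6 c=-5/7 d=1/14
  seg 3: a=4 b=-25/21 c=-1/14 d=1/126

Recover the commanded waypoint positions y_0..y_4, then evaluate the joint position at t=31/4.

y_0 = S_0(0) = a_0 = 3
y_1 = S_1(0) = a_1 = 2
y_2 = S_2(0) = a_2 = 5
y_3 = S_3(0) = a_3 = 4
y_4 = S_3(3) = 0
t_q=31/4 is in segment 3 (τ=3/4); S_3(τ)=393/128

y_0=3 y_1=2 y_2=5 y_3=4 y_4=0
S(31/4) = 393/128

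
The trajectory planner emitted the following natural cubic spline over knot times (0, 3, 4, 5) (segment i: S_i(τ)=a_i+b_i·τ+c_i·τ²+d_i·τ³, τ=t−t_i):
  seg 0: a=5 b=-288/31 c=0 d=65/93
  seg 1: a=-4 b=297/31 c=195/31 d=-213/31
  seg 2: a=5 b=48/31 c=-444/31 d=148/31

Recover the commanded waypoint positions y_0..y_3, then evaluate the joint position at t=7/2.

y_0=5 y_1=-4 y_2=5 y_3=-3
S(7/2) = 373/248

y_0 = S_0(0) = a_0 = 5
y_1 = S_1(0) = a_1 = -4
y_2 = S_2(0) = a_2 = 5
y_3 = S_2(1) = -3
t_q=7/2 is in segment 1 (τ=1/2); S_1(τ)=373/248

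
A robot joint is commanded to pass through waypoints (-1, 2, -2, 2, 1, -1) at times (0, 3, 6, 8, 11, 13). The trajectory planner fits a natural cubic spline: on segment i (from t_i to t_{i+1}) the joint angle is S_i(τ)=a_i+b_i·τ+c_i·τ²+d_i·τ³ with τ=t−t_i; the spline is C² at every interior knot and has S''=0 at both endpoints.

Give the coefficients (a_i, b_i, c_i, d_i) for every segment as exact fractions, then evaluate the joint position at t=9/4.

Δ: Δ0=1, Δ1=-4/3, Δ2=2, Δ3=-1/3, Δ4=-1
row 1: diag=12, rhs=-14; c'=1/4, d'=-7/6
row 2: denom=10−3·1/4=37/4; d'=(20−3·-7/6)/(37/4)=94/37
row 3: denom=10−2·8/37=354/37; d'=(-14−2·94/37)/(354/37)=-353/177
row 4: denom=10−3·37/118=1069/118; d'=(-4−3·-353/177)/(1069/118)=234/1069
back: M4=234/1069
back: M3=-353/177−37/118·234/1069=-6616/3207
back: M2=94/37−8/37·-6616/3207=9578/3207
back: M1=-7/6−1/4·9578/3207=-6136/3207
M: M0=0, M1=-6136/3207, M2=9578/3207, M3=-6616/3207, M4=234/1069, M5=0
seg 0: a=-1, c=M0/2=0, d=(M1−M0)/(6·3)=-3068/28863, b=Δ0−h0·(2M0+M1)/6=6275/3207
seg 1: a=2, c=M1/2=-3068/3207, d=(M2−M1)/(6·3)=291/1069, b=Δ1−h1·(2M1+M2)/6=-2929/3207
seg 2: a=-2, c=M2/2=4789/3207, d=(M3−M2)/(6·2)=-2699/6414, b=Δ2−h2·(2M2+M3)/6=2234/3207
seg 3: a=2, c=M3/2=-3308/3207, d=(M4−M3)/(6·3)=3659/28863, b=Δ3−h3·(2M3+M4)/6=1732/1069
seg 4: a=1, c=M4/2=117/1069, d=(M5−M4)/(6·2)=-39/2138, b=Δ4−h4·(2M4+M5)/6=-1225/1069
t_q=9/4 → seg 0, τ=9/4; S=-1+6275/3207·τ+0·τ²+-3068/28863·τ³=37487/17104

  seg 0: a=-1 b=6275/3207 c=0 d=-3068/28863
  seg 1: a=2 b=-2929/3207 c=-3068/3207 d=291/1069
  seg 2: a=-2 b=2234/3207 c=4789/3207 d=-2699/6414
  seg 3: a=2 b=1732/1069 c=-3308/3207 d=3659/28863
  seg 4: a=1 b=-1225/1069 c=117/1069 d=-39/2138
S(9/4) = 37487/17104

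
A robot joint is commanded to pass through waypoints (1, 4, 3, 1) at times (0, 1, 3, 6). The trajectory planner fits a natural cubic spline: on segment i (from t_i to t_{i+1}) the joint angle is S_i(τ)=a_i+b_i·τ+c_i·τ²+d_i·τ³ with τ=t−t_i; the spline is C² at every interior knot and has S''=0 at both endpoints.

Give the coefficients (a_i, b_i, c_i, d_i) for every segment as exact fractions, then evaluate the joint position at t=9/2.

  seg 0: a=1 b=76/21 c=0 d=-13/21
  seg 1: a=4 b=37/21 c=-13/7 d=61/168
  seg 2: a=3 b=-55/42 c=9/28 d=-1/28
S(9/2) = 367/224

Δ: Δ0=3, Δ1=-1/2, Δ2=-2/3
row 1: diag=6, rhs=-21; c'=1/3, d'=-7/2
row 2: denom=10−2·1/3=28/3; d'=(-1−2·-7/2)/(28/3)=9/14
back: M2=9/14
back: M1=-7/2−1/3·9/14=-26/7
M: M0=0, M1=-26/7, M2=9/14, M3=0
seg 0: a=1, c=M0/2=0, d=(M1−M0)/(6·1)=-13/21, b=Δ0−h0·(2M0+M1)/6=76/21
seg 1: a=4, c=M1/2=-13/7, d=(M2−M1)/(6·2)=61/168, b=Δ1−h1·(2M1+M2)/6=37/21
seg 2: a=3, c=M2/2=9/28, d=(M3−M2)/(6·3)=-1/28, b=Δ2−h2·(2M2+M3)/6=-55/42
t_q=9/2 → seg 2, τ=3/2; S=3+-55/42·τ+9/28·τ²+-1/28·τ³=367/224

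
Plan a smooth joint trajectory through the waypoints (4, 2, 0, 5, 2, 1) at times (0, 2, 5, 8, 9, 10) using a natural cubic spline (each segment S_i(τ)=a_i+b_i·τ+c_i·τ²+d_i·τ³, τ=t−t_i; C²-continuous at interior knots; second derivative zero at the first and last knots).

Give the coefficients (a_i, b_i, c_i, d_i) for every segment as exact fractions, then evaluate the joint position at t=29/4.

  seg 0: a=4 b=-833/1027 c=0 d=-97/2054
  seg 1: a=2 b=-1415/1027 c=-291/1027 d=370/2133
  seg 2: a=0 b=1649/1027 c=3937/3081 d=-11623/27729
  seg 3: a=5 b=-2100/1027 c=-2562/1027 d=1581/1027
  seg 4: a=2 b=-2481/1027 c=2181/1027 d=-727/1027
S(29/4) = 348831/65728

Δ: Δ0=-1, Δ1=-2/3, Δ2=5/3, Δ3=-3, Δ4=-1
row 1: diag=10, rhs=2; c'=3/10, d'=1/5
row 2: denom=12−3·3/10=111/10; d'=(14−3·1/5)/(111/10)=134/111
row 3: denom=8−3·10/37=266/37; d'=(-28−3·134/111)/(266/37)=-585/133
row 4: denom=4−1·37/266=1027/266; d'=(12−1·-585/133)/(1027/266)=4362/1027
back: M4=4362/1027
back: M3=-585/133−37/266·4362/1027=-5124/1027
back: M2=134/111−10/37·-5124/1027=7874/3081
back: M1=1/5−3/10·7874/3081=-582/1027
M: M0=0, M1=-582/1027, M2=7874/3081, M3=-5124/1027, M4=4362/1027, M5=0
seg 0: a=4, c=M0/2=0, d=(M1−M0)/(6·2)=-97/2054, b=Δ0−h0·(2M0+M1)/6=-833/1027
seg 1: a=2, c=M1/2=-291/1027, d=(M2−M1)/(6·3)=370/2133, b=Δ1−h1·(2M1+M2)/6=-1415/1027
seg 2: a=0, c=M2/2=3937/3081, d=(M3−M2)/(6·3)=-11623/27729, b=Δ2−h2·(2M2+M3)/6=1649/1027
seg 3: a=5, c=M3/2=-2562/1027, d=(M4−M3)/(6·1)=1581/1027, b=Δ3−h3·(2M3+M4)/6=-2100/1027
seg 4: a=2, c=M4/2=2181/1027, d=(M5−M4)/(6·1)=-727/1027, b=Δ4−h4·(2M4+M5)/6=-2481/1027
t_q=29/4 → seg 2, τ=9/4; S=0+1649/1027·τ+3937/3081·τ²+-11623/27729·τ³=348831/65728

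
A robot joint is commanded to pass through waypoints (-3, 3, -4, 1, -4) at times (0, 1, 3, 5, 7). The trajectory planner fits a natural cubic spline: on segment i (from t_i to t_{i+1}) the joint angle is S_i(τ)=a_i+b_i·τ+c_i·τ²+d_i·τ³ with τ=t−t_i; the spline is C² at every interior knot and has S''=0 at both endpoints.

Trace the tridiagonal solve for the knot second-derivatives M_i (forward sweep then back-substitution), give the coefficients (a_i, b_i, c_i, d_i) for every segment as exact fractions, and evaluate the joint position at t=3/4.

  seg 0: a=-3 b=1327/164 c=0 d=-343/164
  seg 1: a=3 b=149/82 c=-1029/164 d=593/328
  seg 2: a=-4 b=-65/41 c=375/82 d=-415/328
  seg 3: a=1 b=125/82 c=-495/164 d=165/328
S(3/4) = 22947/10496

Δ: Δ0=6, Δ1=-7/2, Δ2=5/2, Δ3=-5/2
row 1: diag=6, rhs=-57; c'=1/3, d'=-19/2
row 2: denom=8−2·1/3=22/3; d'=(36−2·-19/2)/(22/3)=15/2
row 3: denom=8−2·3/11=82/11; d'=(-30−2·15/2)/(82/11)=-495/82
back: M3=-495/82
back: M2=15/2−3/11·-495/82=375/41
back: M1=-19/2−1/3·375/41=-1029/82
M: M0=0, M1=-1029/82, M2=375/41, M3=-495/82, M4=0
seg 0: a=-3, c=M0/2=0, d=(M1−M0)/(6·1)=-343/164, b=Δ0−h0·(2M0+M1)/6=1327/164
seg 1: a=3, c=M1/2=-1029/164, d=(M2−M1)/(6·2)=593/328, b=Δ1−h1·(2M1+M2)/6=149/82
seg 2: a=-4, c=M2/2=375/82, d=(M3−M2)/(6·2)=-415/328, b=Δ2−h2·(2M2+M3)/6=-65/41
seg 3: a=1, c=M3/2=-495/164, d=(M4−M3)/(6·2)=165/328, b=Δ3−h3·(2M3+M4)/6=125/82
t_q=3/4 → seg 0, τ=3/4; S=-3+1327/164·τ+0·τ²+-343/164·τ³=22947/10496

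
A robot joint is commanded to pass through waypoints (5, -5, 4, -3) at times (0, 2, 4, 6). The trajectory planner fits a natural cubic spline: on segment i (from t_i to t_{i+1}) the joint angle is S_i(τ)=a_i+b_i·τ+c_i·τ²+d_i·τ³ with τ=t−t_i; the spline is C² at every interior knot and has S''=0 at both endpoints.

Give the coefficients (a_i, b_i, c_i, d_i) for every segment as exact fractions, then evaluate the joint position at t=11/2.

  seg 0: a=5 b=-121/15 c=0 d=23/30
  seg 1: a=-5 b=17/15 c=23/5 d=-35/24
  seg 2: a=4 b=61/30 c=-83/20 d=83/120
S(11/2) = 3/64

Δ: Δ0=-5, Δ1=9/2, Δ2=-7/2
row 1: diag=8, rhs=57; c'=1/4, d'=57/8
row 2: denom=8−2·1/4=15/2; d'=(-48−2·57/8)/(15/2)=-83/10
back: M2=-83/10
back: M1=57/8−1/4·-83/10=46/5
M: M0=0, M1=46/5, M2=-83/10, M3=0
seg 0: a=5, c=M0/2=0, d=(M1−M0)/(6·2)=23/30, b=Δ0−h0·(2M0+M1)/6=-121/15
seg 1: a=-5, c=M1/2=23/5, d=(M2−M1)/(6·2)=-35/24, b=Δ1−h1·(2M1+M2)/6=17/15
seg 2: a=4, c=M2/2=-83/20, d=(M3−M2)/(6·2)=83/120, b=Δ2−h2·(2M2+M3)/6=61/30
t_q=11/2 → seg 2, τ=3/2; S=4+61/30·τ+-83/20·τ²+83/120·τ³=3/64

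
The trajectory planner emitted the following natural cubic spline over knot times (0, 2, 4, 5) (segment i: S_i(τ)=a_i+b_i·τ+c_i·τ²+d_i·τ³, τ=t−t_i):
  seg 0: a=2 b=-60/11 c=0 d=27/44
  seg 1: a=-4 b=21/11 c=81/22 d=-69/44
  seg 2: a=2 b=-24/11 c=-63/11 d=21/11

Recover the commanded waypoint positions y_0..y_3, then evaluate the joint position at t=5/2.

y_0 = S_0(0) = a_0 = 2
y_1 = S_1(0) = a_1 = -4
y_2 = S_2(0) = a_2 = 2
y_3 = S_2(1) = -4
t_q=5/2 is in segment 1 (τ=1/2); S_1(τ)=-817/352

y_0=2 y_1=-4 y_2=2 y_3=-4
S(5/2) = -817/352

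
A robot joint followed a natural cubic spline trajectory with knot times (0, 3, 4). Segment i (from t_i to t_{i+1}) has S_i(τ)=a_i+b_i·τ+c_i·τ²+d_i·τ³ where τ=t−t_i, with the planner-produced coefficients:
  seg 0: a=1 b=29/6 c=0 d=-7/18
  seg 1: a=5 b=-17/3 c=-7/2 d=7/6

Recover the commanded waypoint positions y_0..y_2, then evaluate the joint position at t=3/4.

y_0=1 y_1=5 y_2=-3
S(3/4) = 571/128

y_0 = S_0(0) = a_0 = 1
y_1 = S_1(0) = a_1 = 5
y_2 = S_1(1) = -3
t_q=3/4 is in segment 0 (τ=3/4); S_0(τ)=571/128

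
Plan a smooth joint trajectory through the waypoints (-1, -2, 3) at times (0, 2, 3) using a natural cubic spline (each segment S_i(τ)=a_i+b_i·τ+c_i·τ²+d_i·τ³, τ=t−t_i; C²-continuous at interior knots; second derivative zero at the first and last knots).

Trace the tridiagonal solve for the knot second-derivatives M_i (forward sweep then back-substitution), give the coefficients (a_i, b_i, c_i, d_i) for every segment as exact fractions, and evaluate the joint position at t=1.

Δ: Δ0=-1/2, Δ1=5
row 1: diag=6, rhs=33; c'=1/6, d'=11/2
back: M1=11/2
M: M0=0, M1=11/2, M2=0
seg 0: a=-1, c=M0/2=0, d=(M1−M0)/(6·2)=11/24, b=Δ0−h0·(2M0+M1)/6=-7/3
seg 1: a=-2, c=M1/2=11/4, d=(M2−M1)/(6·1)=-11/12, b=Δ1−h1·(2M1+M2)/6=19/6
t_q=1 → seg 0, τ=1; S=-1+-7/3·τ+0·τ²+11/24·τ³=-23/8

  seg 0: a=-1 b=-7/3 c=0 d=11/24
  seg 1: a=-2 b=19/6 c=11/4 d=-11/12
S(1) = -23/8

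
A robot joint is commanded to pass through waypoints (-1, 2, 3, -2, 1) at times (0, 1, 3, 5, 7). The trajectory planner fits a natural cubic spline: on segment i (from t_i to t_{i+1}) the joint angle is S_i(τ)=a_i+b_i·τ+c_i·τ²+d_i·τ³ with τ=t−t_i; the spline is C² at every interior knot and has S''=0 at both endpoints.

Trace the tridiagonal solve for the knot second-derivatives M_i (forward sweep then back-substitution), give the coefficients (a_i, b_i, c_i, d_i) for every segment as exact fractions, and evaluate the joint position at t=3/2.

Δ: Δ0=3, Δ1=1/2, Δ2=-5/2, Δ3=3/2
row 1: diag=6, rhs=-15; c'=1/3, d'=-5/2
row 2: denom=8−2·1/3=22/3; d'=(-18−2·-5/2)/(22/3)=-39/22
row 3: denom=8−2·3/11=82/11; d'=(24−2·-39/22)/(82/11)=303/82
back: M3=303/82
back: M2=-39/22−3/11·303/82=-114/41
back: M1=-5/2−1/3·-114/41=-129/82
M: M0=0, M1=-129/82, M2=-114/41, M3=303/82, M4=0
seg 0: a=-1, c=M0/2=0, d=(M1−M0)/(6·1)=-43/164, b=Δ0−h0·(2M0+M1)/6=535/164
seg 1: a=2, c=M1/2=-129/164, d=(M2−M1)/(6·2)=-33/328, b=Δ1−h1·(2M1+M2)/6=203/82
seg 2: a=3, c=M2/2=-57/41, d=(M3−M2)/(6·2)=177/328, b=Δ2−h2·(2M2+M3)/6=-77/41
seg 3: a=-2, c=M3/2=303/164, d=(M4−M3)/(6·2)=-101/328, b=Δ3−h3·(2M3+M4)/6=-79/82
t_q=3/2 → seg 1, τ=1/2; S=2+203/82·τ+-129/164·τ²+-33/328·τ³=7947/2624

  seg 0: a=-1 b=535/164 c=0 d=-43/164
  seg 1: a=2 b=203/82 c=-129/164 d=-33/328
  seg 2: a=3 b=-77/41 c=-57/41 d=177/328
  seg 3: a=-2 b=-79/82 c=303/164 d=-101/328
S(3/2) = 7947/2624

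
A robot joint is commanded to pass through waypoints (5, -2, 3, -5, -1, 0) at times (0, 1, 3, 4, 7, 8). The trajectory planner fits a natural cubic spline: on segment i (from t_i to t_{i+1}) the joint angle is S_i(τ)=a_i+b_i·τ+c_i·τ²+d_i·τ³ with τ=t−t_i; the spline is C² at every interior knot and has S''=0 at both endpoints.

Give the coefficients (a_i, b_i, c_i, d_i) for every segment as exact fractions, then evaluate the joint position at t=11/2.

  seg 0: a=5 b=-6131/642 c=0 d=1637/642
  seg 1: a=-2 b=-610/321 c=1637/214 d=-6997/2568
  seg 2: a=3 b=-2567/642 c=-3723/428 d=6031/1284
  seg 3: a=-5 b=-9379/1284 c=577/107 d=-3227/3852
  seg 4: a=-1 b=1561/642 c=-919/428 d=919/1284
S(11/2) = -22773/3424

Δ: Δ0=-7, Δ1=5/2, Δ2=-8, Δ3=4/3, Δ4=1
row 1: diag=6, rhs=57; c'=1/3, d'=19/2
row 2: denom=6−2·1/3=16/3; d'=(-63−2·19/2)/(16/3)=-123/8
row 3: denom=8−1·3/16=125/16; d'=(56−1·-123/8)/(125/16)=1142/125
row 4: denom=8−3·48/125=856/125; d'=(-2−3·1142/125)/(856/125)=-919/214
back: M4=-919/214
back: M3=1142/125−48/125·-919/214=1154/107
back: M2=-123/8−3/16·1154/107=-3723/214
back: M1=19/2−1/3·-3723/214=1637/107
M: M0=0, M1=1637/107, M2=-3723/214, M3=1154/107, M4=-919/214, M5=0
seg 0: a=5, c=M0/2=0, d=(M1−M0)/(6·1)=1637/642, b=Δ0−h0·(2M0+M1)/6=-6131/642
seg 1: a=-2, c=M1/2=1637/214, d=(M2−M1)/(6·2)=-6997/2568, b=Δ1−h1·(2M1+M2)/6=-610/321
seg 2: a=3, c=M2/2=-3723/428, d=(M3−M2)/(6·1)=6031/1284, b=Δ2−h2·(2M2+M3)/6=-2567/642
seg 3: a=-5, c=M3/2=577/107, d=(M4−M3)/(6·3)=-3227/3852, b=Δ3−h3·(2M3+M4)/6=-9379/1284
seg 4: a=-1, c=M4/2=-919/428, d=(M5−M4)/(6·1)=919/1284, b=Δ4−h4·(2M4+M5)/6=1561/642
t_q=11/2 → seg 3, τ=3/2; S=-5+-9379/1284·τ+577/107·τ²+-3227/3852·τ³=-22773/3424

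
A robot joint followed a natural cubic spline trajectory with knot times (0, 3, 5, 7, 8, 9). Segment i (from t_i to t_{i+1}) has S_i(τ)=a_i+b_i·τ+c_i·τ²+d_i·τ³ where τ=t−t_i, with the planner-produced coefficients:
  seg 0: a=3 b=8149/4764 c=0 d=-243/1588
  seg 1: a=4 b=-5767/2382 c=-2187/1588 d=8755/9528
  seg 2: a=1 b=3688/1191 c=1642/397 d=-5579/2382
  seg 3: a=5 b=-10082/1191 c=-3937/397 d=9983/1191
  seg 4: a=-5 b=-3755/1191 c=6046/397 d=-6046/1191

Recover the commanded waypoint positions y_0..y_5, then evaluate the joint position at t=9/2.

y_0 = S_0(0) = a_0 = 3
y_1 = S_1(0) = a_1 = 4
y_2 = S_2(0) = a_2 = 1
y_3 = S_3(0) = a_3 = 5
y_4 = S_4(0) = a_4 = -5
y_5 = S_4(1) = 2
t_q=9/2 is in segment 1 (τ=3/2); S_1(τ)=9423/25408

y_0=3 y_1=4 y_2=1 y_3=5 y_4=-5 y_5=2
S(9/2) = 9423/25408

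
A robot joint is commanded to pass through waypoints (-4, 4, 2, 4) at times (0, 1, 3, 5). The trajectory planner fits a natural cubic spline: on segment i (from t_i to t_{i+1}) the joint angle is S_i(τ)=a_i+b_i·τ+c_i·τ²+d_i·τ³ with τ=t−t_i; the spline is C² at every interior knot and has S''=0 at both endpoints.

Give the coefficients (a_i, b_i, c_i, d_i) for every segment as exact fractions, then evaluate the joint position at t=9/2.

Δ: Δ0=8, Δ1=-1, Δ2=1
row 1: diag=6, rhs=-54; c'=1/3, d'=-9
row 2: denom=8−2·1/3=22/3; d'=(12−2·-9)/(22/3)=45/11
back: M2=45/11
back: M1=-9−1/3·45/11=-114/11
M: M0=0, M1=-114/11, M2=45/11, M3=0
seg 0: a=-4, c=M0/2=0, d=(M1−M0)/(6·1)=-19/11, b=Δ0−h0·(2M0+M1)/6=107/11
seg 1: a=4, c=M1/2=-57/11, d=(M2−M1)/(6·2)=53/44, b=Δ1−h1·(2M1+M2)/6=50/11
seg 2: a=2, c=M2/2=45/22, d=(M3−M2)/(6·2)=-15/44, b=Δ2−h2·(2M2+M3)/6=-19/11
t_q=9/2 → seg 2, τ=3/2; S=2+-19/11·τ+45/22·τ²+-15/44·τ³=1007/352

  seg 0: a=-4 b=107/11 c=0 d=-19/11
  seg 1: a=4 b=50/11 c=-57/11 d=53/44
  seg 2: a=2 b=-19/11 c=45/22 d=-15/44
S(9/2) = 1007/352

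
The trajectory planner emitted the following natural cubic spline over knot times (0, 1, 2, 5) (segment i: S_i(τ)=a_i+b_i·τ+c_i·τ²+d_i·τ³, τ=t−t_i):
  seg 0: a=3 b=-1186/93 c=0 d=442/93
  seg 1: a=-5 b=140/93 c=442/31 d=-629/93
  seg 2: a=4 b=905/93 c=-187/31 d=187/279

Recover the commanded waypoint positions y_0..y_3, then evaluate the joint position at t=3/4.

y_0 = S_0(0) = a_0 = 3
y_1 = S_1(0) = a_1 = -5
y_2 = S_2(0) = a_2 = 4
y_3 = S_2(3) = -3
t_q=3/4 is in segment 0 (τ=3/4); S_0(τ)=-4523/992

y_0=3 y_1=-5 y_2=4 y_3=-3
S(3/4) = -4523/992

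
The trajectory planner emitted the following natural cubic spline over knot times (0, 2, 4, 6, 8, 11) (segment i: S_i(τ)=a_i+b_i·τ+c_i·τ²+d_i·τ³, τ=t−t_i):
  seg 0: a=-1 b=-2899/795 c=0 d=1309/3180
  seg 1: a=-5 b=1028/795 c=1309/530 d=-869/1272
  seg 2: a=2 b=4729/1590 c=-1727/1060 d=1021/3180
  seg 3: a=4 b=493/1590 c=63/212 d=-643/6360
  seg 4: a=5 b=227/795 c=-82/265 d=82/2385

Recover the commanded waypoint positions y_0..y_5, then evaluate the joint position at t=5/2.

y_0 = S_0(0) = a_0 = -1
y_1 = S_1(0) = a_1 = -5
y_2 = S_2(0) = a_2 = 2
y_3 = S_3(0) = a_3 = 4
y_4 = S_4(0) = a_4 = 5
y_5 = S_4(3) = 4
t_q=5/2 is in segment 1 (τ=1/2); S_1(τ)=-64811/16960

y_0=-1 y_1=-5 y_2=2 y_3=4 y_4=5 y_5=4
S(5/2) = -64811/16960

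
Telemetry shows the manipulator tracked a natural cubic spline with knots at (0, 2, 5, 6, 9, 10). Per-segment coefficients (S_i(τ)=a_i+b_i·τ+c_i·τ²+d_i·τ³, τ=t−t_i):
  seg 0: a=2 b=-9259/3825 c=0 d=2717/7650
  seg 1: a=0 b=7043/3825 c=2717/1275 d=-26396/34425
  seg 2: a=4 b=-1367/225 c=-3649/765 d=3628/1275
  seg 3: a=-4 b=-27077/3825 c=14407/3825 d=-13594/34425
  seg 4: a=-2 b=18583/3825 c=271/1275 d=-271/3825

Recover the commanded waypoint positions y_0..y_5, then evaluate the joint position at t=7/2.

y_0=2 y_1=0 y_2=4 y_3=-4 y_4=-2 y_5=3
S(7/2) = 8447/1700

y_0 = S_0(0) = a_0 = 2
y_1 = S_1(0) = a_1 = 0
y_2 = S_2(0) = a_2 = 4
y_3 = S_3(0) = a_3 = -4
y_4 = S_4(0) = a_4 = -2
y_5 = S_4(1) = 3
t_q=7/2 is in segment 1 (τ=3/2); S_1(τ)=8447/1700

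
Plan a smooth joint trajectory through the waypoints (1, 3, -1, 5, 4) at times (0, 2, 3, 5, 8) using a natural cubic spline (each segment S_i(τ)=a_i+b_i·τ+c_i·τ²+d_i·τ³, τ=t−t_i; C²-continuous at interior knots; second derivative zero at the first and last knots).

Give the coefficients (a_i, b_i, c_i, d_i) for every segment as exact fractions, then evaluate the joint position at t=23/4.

Δ: Δ0=1, Δ1=-4, Δ2=3, Δ3=-1/3
row 1: diag=6, rhs=-30; c'=1/6, d'=-5
row 2: denom=6−1·1/6=35/6; d'=(42−1·-5)/(35/6)=282/35
row 3: denom=10−2·12/35=326/35; d'=(-20−2·282/35)/(326/35)=-632/163
back: M3=-632/163
back: M2=282/35−12/35·-632/163=1530/163
back: M1=-5−1/6·1530/163=-1070/163
M: M0=0, M1=-1070/163, M2=1530/163, M3=-632/163, M4=0
seg 0: a=1, c=M0/2=0, d=(M1−M0)/(6·2)=-535/978, b=Δ0−h0·(2M0+M1)/6=1559/489
seg 1: a=3, c=M1/2=-535/163, d=(M2−M1)/(6·1)=1300/489, b=Δ1−h1·(2M1+M2)/6=-1651/489
seg 2: a=-1, c=M2/2=765/163, d=(M3−M2)/(6·2)=-1081/978, b=Δ2−h2·(2M2+M3)/6=-961/489
seg 3: a=5, c=M3/2=-316/163, d=(M4−M3)/(6·3)=316/1467, b=Δ3−h3·(2M3+M4)/6=1733/489
t_q=23/4 → seg 3, τ=3/4; S=5+1733/489·τ+-316/163·τ²+316/1467·τ³=17365/2608

  seg 0: a=1 b=1559/489 c=0 d=-535/978
  seg 1: a=3 b=-1651/489 c=-535/163 d=1300/489
  seg 2: a=-1 b=-961/489 c=765/163 d=-1081/978
  seg 3: a=5 b=1733/489 c=-316/163 d=316/1467
S(23/4) = 17365/2608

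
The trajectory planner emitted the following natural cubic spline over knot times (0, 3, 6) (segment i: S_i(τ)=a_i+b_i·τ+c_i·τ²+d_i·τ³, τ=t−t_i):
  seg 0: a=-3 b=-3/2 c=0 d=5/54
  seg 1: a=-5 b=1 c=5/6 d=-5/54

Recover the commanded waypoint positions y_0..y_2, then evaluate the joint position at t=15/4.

y_0=-3 y_1=-5 y_2=3
S(15/4) = -489/128

y_0 = S_0(0) = a_0 = -3
y_1 = S_1(0) = a_1 = -5
y_2 = S_1(3) = 3
t_q=15/4 is in segment 1 (τ=3/4); S_1(τ)=-489/128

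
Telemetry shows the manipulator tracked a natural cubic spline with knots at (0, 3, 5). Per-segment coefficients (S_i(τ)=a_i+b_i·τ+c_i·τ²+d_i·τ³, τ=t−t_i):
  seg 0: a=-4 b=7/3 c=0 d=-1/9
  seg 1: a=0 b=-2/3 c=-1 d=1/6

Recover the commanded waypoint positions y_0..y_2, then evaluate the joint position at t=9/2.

y_0=-4 y_1=0 y_2=-4
S(9/2) = -43/16

y_0 = S_0(0) = a_0 = -4
y_1 = S_1(0) = a_1 = 0
y_2 = S_1(2) = -4
t_q=9/2 is in segment 1 (τ=3/2); S_1(τ)=-43/16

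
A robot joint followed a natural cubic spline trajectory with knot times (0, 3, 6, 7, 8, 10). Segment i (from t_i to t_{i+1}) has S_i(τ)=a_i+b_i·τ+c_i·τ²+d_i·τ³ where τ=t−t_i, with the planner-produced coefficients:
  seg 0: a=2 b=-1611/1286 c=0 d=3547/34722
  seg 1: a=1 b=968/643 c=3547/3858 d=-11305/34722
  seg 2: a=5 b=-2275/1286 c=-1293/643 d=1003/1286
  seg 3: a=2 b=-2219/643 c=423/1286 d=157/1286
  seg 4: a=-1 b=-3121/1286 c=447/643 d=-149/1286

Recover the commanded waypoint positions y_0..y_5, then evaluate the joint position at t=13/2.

y_0 = S_0(0) = a_0 = 2
y_1 = S_1(0) = a_1 = 1
y_2 = S_2(0) = a_2 = 5
y_3 = S_3(0) = a_3 = 2
y_4 = S_4(0) = a_4 = -1
y_5 = S_4(2) = -4
t_q=13/2 is in segment 2 (τ=1/2); S_2(τ)=38171/10288

y_0=2 y_1=1 y_2=5 y_3=2 y_4=-1 y_5=-4
S(13/2) = 38171/10288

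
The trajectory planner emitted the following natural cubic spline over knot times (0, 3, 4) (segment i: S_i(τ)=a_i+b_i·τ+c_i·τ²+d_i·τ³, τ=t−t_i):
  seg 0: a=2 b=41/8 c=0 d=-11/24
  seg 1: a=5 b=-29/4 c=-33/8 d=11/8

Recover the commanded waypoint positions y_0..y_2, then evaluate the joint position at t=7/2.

y_0=2 y_1=5 y_2=-5
S(7/2) = 33/64

y_0 = S_0(0) = a_0 = 2
y_1 = S_1(0) = a_1 = 5
y_2 = S_1(1) = -5
t_q=7/2 is in segment 1 (τ=1/2); S_1(τ)=33/64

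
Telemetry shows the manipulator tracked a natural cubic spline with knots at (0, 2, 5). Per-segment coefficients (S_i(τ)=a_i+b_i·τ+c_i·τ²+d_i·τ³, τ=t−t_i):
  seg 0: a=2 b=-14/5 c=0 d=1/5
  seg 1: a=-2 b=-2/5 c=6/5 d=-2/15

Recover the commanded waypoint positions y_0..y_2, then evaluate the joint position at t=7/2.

y_0=2 y_1=-2 y_2=4
S(7/2) = -7/20

y_0 = S_0(0) = a_0 = 2
y_1 = S_1(0) = a_1 = -2
y_2 = S_1(3) = 4
t_q=7/2 is in segment 1 (τ=3/2); S_1(τ)=-7/20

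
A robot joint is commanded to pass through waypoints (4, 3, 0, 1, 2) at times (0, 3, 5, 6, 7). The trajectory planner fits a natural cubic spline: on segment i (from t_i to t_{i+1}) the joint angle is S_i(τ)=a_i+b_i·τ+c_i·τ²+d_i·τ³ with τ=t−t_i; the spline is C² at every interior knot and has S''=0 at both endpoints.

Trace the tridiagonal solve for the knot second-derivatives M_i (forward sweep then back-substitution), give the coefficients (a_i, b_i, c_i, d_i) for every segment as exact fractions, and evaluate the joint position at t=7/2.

  seg 0: a=4 b=415/1284 c=0 d=-281/3852
  seg 1: a=3 b=-1057/642 c=-281/428 d=937/2568
  seg 2: a=0 b=34/321 c=164/107 d=-205/321
  seg 3: a=1 b=403/321 c=-41/107 d=41/321
S(7/2) = 14095/6848

Δ: Δ0=-1/3, Δ1=-3/2, Δ2=1, Δ3=1
row 1: diag=10, rhs=-7; c'=1/5, d'=-7/10
row 2: denom=6−2·1/5=28/5; d'=(15−2·-7/10)/(28/5)=41/14
row 3: denom=4−1·5/28=107/28; d'=(0−1·41/14)/(107/28)=-82/107
back: M3=-82/107
back: M2=41/14−5/28·-82/107=328/107
back: M1=-7/10−1/5·328/107=-281/214
M: M0=0, M1=-281/214, M2=328/107, M3=-82/107, M4=0
seg 0: a=4, c=M0/2=0, d=(M1−M0)/(6·3)=-281/3852, b=Δ0−h0·(2M0+M1)/6=415/1284
seg 1: a=3, c=M1/2=-281/428, d=(M2−M1)/(6·2)=937/2568, b=Δ1−h1·(2M1+M2)/6=-1057/642
seg 2: a=0, c=M2/2=164/107, d=(M3−M2)/(6·1)=-205/321, b=Δ2−h2·(2M2+M3)/6=34/321
seg 3: a=1, c=M3/2=-41/107, d=(M4−M3)/(6·1)=41/321, b=Δ3−h3·(2M3+M4)/6=403/321
t_q=7/2 → seg 1, τ=1/2; S=3+-1057/642·τ+-281/428·τ²+937/2568·τ³=14095/6848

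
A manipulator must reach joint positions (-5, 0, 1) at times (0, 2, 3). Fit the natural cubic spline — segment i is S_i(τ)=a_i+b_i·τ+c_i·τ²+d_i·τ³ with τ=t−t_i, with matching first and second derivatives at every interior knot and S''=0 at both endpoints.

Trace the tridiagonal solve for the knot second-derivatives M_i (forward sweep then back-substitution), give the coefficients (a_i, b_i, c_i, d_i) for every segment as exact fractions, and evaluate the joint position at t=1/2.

Δ: Δ0=5/2, Δ1=1
row 1: diag=6, rhs=-9; c'=1/6, d'=-3/2
back: M1=-3/2
M: M0=0, M1=-3/2, M2=0
seg 0: a=-5, c=M0/2=0, d=(M1−M0)/(6·2)=-1/8, b=Δ0−h0·(2M0+M1)/6=3
seg 1: a=0, c=M1/2=-3/4, d=(M2−M1)/(6·1)=1/4, b=Δ1−h1·(2M1+M2)/6=3/2
t_q=1/2 → seg 0, τ=1/2; S=-5+3·τ+0·τ²+-1/8·τ³=-225/64

  seg 0: a=-5 b=3 c=0 d=-1/8
  seg 1: a=0 b=3/2 c=-3/4 d=1/4
S(1/2) = -225/64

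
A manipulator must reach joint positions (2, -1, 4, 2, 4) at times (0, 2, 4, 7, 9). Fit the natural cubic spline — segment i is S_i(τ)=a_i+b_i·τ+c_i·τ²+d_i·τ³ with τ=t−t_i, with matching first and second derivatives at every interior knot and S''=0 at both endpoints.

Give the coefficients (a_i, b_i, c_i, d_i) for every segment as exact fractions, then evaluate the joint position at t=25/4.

Δ: Δ0=-3/2, Δ1=5/2, Δ2=-2/3, Δ3=1
row 1: diag=8, rhs=24; c'=1/4, d'=3
row 2: denom=10−2·1/4=19/2; d'=(-19−2·3)/(19/2)=-50/19
row 3: denom=10−3·6/19=172/19; d'=(10−3·-50/19)/(172/19)=85/43
back: M3=85/43
back: M2=-50/19−6/19·85/43=-140/43
back: M1=3−1/4·-140/43=164/43
M: M0=0, M1=164/43, M2=-140/43, M3=85/43, M4=0
seg 0: a=2, c=M0/2=0, d=(M1−M0)/(6·2)=41/129, b=Δ0−h0·(2M0+M1)/6=-715/258
seg 1: a=-1, c=M1/2=82/43, d=(M2−M1)/(6·2)=-76/129, b=Δ1−h1·(2M1+M2)/6=269/258
seg 2: a=4, c=M2/2=-70/43, d=(M3−M2)/(6·3)=25/86, b=Δ2−h2·(2M2+M3)/6=413/258
seg 3: a=2, c=M3/2=85/86, d=(M4−M3)/(6·2)=-85/516, b=Δ3−h3·(2M3+M4)/6=-41/129
t_q=25/4 → seg 2, τ=9/4; S=4+413/258·τ+-70/43·τ²+25/86·τ³=14705/5504

  seg 0: a=2 b=-715/258 c=0 d=41/129
  seg 1: a=-1 b=269/258 c=82/43 d=-76/129
  seg 2: a=4 b=413/258 c=-70/43 d=25/86
  seg 3: a=2 b=-41/129 c=85/86 d=-85/516
S(25/4) = 14705/5504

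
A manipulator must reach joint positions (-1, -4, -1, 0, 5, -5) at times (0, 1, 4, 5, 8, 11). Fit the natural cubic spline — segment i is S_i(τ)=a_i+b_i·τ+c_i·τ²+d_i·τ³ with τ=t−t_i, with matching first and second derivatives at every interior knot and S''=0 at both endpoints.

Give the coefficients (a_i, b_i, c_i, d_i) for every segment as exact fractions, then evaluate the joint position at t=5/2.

  seg 0: a=-1 b=-5624/1563 c=0 d=935/1563
  seg 1: a=-4 b=-2819/1563 c=935/521 d=-4033/14067
  seg 2: a=-1 b=1912/1563 c=-1228/1563 d=293/521
  seg 3: a=0 b=2093/1563 c=1409/1563 d=-3715/14067
  seg 4: a=5 b=-598/1563 c=-2306/1563 d=2306/14067
S(5/2) = -15151/4168

Δ: Δ0=-3, Δ1=1, Δ2=1, Δ3=5/3, Δ4=-10/3
row 1: diag=8, rhs=24; c'=3/8, d'=3
row 2: denom=8−3·3/8=55/8; d'=(0−3·3)/(55/8)=-72/55
row 3: denom=8−1·8/55=432/55; d'=(4−1·-72/55)/(432/55)=73/108
row 4: denom=12−3·55/144=521/48; d'=(-30−3·73/108)/(521/48)=-4612/1563
back: M4=-4612/1563
back: M3=73/108−55/144·-4612/1563=2818/1563
back: M2=-72/55−8/55·2818/1563=-2456/1563
back: M1=3−3/8·-2456/1563=1870/521
M: M0=0, M1=1870/521, M2=-2456/1563, M3=2818/1563, M4=-4612/1563, M5=0
seg 0: a=-1, c=M0/2=0, d=(M1−M0)/(6·1)=935/1563, b=Δ0−h0·(2M0+M1)/6=-5624/1563
seg 1: a=-4, c=M1/2=935/521, d=(M2−M1)/(6·3)=-4033/14067, b=Δ1−h1·(2M1+M2)/6=-2819/1563
seg 2: a=-1, c=M2/2=-1228/1563, d=(M3−M2)/(6·1)=293/521, b=Δ2−h2·(2M2+M3)/6=1912/1563
seg 3: a=0, c=M3/2=1409/1563, d=(M4−M3)/(6·3)=-3715/14067, b=Δ3−h3·(2M3+M4)/6=2093/1563
seg 4: a=5, c=M4/2=-2306/1563, d=(M5−M4)/(6·3)=2306/14067, b=Δ4−h4·(2M4+M5)/6=-598/1563
t_q=5/2 → seg 1, τ=3/2; S=-4+-2819/1563·τ+935/521·τ²+-4033/14067·τ³=-15151/4168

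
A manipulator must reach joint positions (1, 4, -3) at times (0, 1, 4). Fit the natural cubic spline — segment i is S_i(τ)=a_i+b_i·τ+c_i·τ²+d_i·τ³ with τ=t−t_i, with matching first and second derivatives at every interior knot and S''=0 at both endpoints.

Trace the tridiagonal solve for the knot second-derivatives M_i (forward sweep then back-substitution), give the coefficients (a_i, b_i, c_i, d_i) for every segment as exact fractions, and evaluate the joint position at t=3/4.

  seg 0: a=1 b=11/3 c=0 d=-2/3
  seg 1: a=4 b=5/3 c=-2 d=2/9
S(3/4) = 111/32

Δ: Δ0=3, Δ1=-7/3
row 1: diag=8, rhs=-32; c'=3/8, d'=-4
back: M1=-4
M: M0=0, M1=-4, M2=0
seg 0: a=1, c=M0/2=0, d=(M1−M0)/(6·1)=-2/3, b=Δ0−h0·(2M0+M1)/6=11/3
seg 1: a=4, c=M1/2=-2, d=(M2−M1)/(6·3)=2/9, b=Δ1−h1·(2M1+M2)/6=5/3
t_q=3/4 → seg 0, τ=3/4; S=1+11/3·τ+0·τ²+-2/3·τ³=111/32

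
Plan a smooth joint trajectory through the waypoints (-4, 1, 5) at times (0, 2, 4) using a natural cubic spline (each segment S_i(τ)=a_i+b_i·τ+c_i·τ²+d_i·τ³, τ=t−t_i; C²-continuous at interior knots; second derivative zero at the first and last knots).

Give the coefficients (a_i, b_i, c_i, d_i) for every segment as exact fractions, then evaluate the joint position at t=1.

Δ: Δ0=5/2, Δ1=2
row 1: diag=8, rhs=-3; c'=1/4, d'=-3/8
back: M1=-3/8
M: M0=0, M1=-3/8, M2=0
seg 0: a=-4, c=M0/2=0, d=(M1−M0)/(6·2)=-1/32, b=Δ0−h0·(2M0+M1)/6=21/8
seg 1: a=1, c=M1/2=-3/16, d=(M2−M1)/(6·2)=1/32, b=Δ1−h1·(2M1+M2)/6=9/4
t_q=1 → seg 0, τ=1; S=-4+21/8·τ+0·τ²+-1/32·τ³=-45/32

  seg 0: a=-4 b=21/8 c=0 d=-1/32
  seg 1: a=1 b=9/4 c=-3/16 d=1/32
S(1) = -45/32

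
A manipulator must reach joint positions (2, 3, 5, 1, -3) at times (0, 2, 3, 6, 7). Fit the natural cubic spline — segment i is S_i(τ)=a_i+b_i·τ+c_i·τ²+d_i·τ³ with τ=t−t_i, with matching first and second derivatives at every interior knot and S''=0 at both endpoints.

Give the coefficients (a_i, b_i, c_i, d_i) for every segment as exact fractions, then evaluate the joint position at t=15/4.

Δ: Δ0=1/2, Δ1=2, Δ2=-4/3, Δ3=-4
row 1: diag=6, rhs=9; c'=1/6, d'=3/2
row 2: denom=8−1·1/6=47/6; d'=(-20−1·3/2)/(47/6)=-129/47
row 3: denom=8−3·18/47=322/47; d'=(-16−3·-129/47)/(322/47)=-365/322
back: M3=-365/322
back: M2=-129/47−18/47·-365/322=-372/161
back: M1=3/2−1/6·-372/161=607/322
M: M0=0, M1=607/322, M2=-372/161, M3=-365/322, M4=0
seg 0: a=2, c=M0/2=0, d=(M1−M0)/(6·2)=607/3864, b=Δ0−h0·(2M0+M1)/6=-62/483
seg 1: a=3, c=M1/2=607/644, d=(M2−M1)/(6·1)=-193/276, b=Δ1−h1·(2M1+M2)/6=1697/966
seg 2: a=5, c=M2/2=-186/161, d=(M3−M2)/(6·3)=379/5796, b=Δ2−h2·(2M2+M3)/6=2983/1932
seg 3: a=1, c=M3/2=-365/644, d=(M4−M3)/(6·1)=365/1932, b=Δ3−h3·(2M3+M4)/6=-3499/966
t_q=15/4 → seg 2, τ=3/4; S=5+2983/1932·τ+-186/161·τ²+379/5796·τ³=228161/41216

  seg 0: a=2 b=-62/483 c=0 d=607/3864
  seg 1: a=3 b=1697/966 c=607/644 d=-193/276
  seg 2: a=5 b=2983/1932 c=-186/161 d=379/5796
  seg 3: a=1 b=-3499/966 c=-365/644 d=365/1932
S(15/4) = 228161/41216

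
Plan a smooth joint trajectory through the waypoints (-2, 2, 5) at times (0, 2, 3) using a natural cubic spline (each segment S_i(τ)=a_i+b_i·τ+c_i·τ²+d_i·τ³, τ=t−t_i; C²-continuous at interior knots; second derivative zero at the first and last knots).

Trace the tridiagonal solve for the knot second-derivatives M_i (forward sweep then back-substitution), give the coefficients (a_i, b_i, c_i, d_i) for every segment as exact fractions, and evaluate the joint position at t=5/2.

Δ: Δ0=2, Δ1=3
row 1: diag=6, rhs=6; c'=1/6, d'=1
back: M1=1
M: M0=0, M1=1, M2=0
seg 0: a=-2, c=M0/2=0, d=(M1−M0)/(6·2)=1/12, b=Δ0−h0·(2M0+M1)/6=5/3
seg 1: a=2, c=M1/2=1/2, d=(M2−M1)/(6·1)=-1/6, b=Δ1−h1·(2M1+M2)/6=8/3
t_q=5/2 → seg 1, τ=1/2; S=2+8/3·τ+1/2·τ²+-1/6·τ³=55/16

  seg 0: a=-2 b=5/3 c=0 d=1/12
  seg 1: a=2 b=8/3 c=1/2 d=-1/6
S(5/2) = 55/16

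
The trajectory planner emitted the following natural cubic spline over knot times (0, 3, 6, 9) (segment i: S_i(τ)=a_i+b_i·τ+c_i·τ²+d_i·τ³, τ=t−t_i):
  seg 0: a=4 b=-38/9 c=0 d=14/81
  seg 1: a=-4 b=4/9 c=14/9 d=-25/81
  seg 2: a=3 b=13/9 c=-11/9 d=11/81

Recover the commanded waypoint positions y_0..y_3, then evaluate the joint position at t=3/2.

y_0=4 y_1=-4 y_2=3 y_3=0
S(3/2) = -7/4

y_0 = S_0(0) = a_0 = 4
y_1 = S_1(0) = a_1 = -4
y_2 = S_2(0) = a_2 = 3
y_3 = S_2(3) = 0
t_q=3/2 is in segment 0 (τ=3/2); S_0(τ)=-7/4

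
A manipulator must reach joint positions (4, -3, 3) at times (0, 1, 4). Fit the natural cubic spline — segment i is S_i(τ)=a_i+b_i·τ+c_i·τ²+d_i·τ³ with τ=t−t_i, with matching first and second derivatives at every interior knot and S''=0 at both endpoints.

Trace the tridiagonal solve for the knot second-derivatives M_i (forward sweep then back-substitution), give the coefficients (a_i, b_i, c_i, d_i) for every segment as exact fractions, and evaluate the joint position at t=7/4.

Δ: Δ0=-7, Δ1=2
row 1: diag=8, rhs=54; c'=3/8, d'=27/4
back: M1=27/4
M: M0=0, M1=27/4, M2=0
seg 0: a=4, c=M0/2=0, d=(M1−M0)/(6·1)=9/8, b=Δ0−h0·(2M0+M1)/6=-65/8
seg 1: a=-3, c=M1/2=27/8, d=(M2−M1)/(6·3)=-3/8, b=Δ1−h1·(2M1+M2)/6=-19/4
t_q=7/4 → seg 1, τ=3/4; S=-3+-19/4·τ+27/8·τ²+-3/8·τ³=-2469/512

  seg 0: a=4 b=-65/8 c=0 d=9/8
  seg 1: a=-3 b=-19/4 c=27/8 d=-3/8
S(7/4) = -2469/512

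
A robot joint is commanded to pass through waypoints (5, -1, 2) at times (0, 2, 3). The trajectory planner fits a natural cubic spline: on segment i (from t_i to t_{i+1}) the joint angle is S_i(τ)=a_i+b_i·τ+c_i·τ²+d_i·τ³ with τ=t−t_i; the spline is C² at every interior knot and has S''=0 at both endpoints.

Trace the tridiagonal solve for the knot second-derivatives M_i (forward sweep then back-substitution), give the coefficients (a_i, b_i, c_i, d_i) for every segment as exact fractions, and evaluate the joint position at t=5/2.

  seg 0: a=5 b=-5 c=0 d=1/2
  seg 1: a=-1 b=1 c=3 d=-1
S(5/2) = 1/8

Δ: Δ0=-3, Δ1=3
row 1: diag=6, rhs=36; c'=1/6, d'=6
back: M1=6
M: M0=0, M1=6, M2=0
seg 0: a=5, c=M0/2=0, d=(M1−M0)/(6·2)=1/2, b=Δ0−h0·(2M0+M1)/6=-5
seg 1: a=-1, c=M1/2=3, d=(M2−M1)/(6·1)=-1, b=Δ1−h1·(2M1+M2)/6=1
t_q=5/2 → seg 1, τ=1/2; S=-1+1·τ+3·τ²+-1·τ³=1/8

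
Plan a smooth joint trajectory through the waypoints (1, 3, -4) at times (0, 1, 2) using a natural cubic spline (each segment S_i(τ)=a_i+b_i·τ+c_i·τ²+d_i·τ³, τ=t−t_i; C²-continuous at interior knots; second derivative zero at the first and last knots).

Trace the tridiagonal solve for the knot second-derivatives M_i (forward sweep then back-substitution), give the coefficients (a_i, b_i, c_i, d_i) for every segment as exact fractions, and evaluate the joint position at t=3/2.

  seg 0: a=1 b=17/4 c=0 d=-9/4
  seg 1: a=3 b=-5/2 c=-27/4 d=9/4
S(3/2) = 11/32

Δ: Δ0=2, Δ1=-7
row 1: diag=4, rhs=-54; c'=1/4, d'=-27/2
back: M1=-27/2
M: M0=0, M1=-27/2, M2=0
seg 0: a=1, c=M0/2=0, d=(M1−M0)/(6·1)=-9/4, b=Δ0−h0·(2M0+M1)/6=17/4
seg 1: a=3, c=M1/2=-27/4, d=(M2−M1)/(6·1)=9/4, b=Δ1−h1·(2M1+M2)/6=-5/2
t_q=3/2 → seg 1, τ=1/2; S=3+-5/2·τ+-27/4·τ²+9/4·τ³=11/32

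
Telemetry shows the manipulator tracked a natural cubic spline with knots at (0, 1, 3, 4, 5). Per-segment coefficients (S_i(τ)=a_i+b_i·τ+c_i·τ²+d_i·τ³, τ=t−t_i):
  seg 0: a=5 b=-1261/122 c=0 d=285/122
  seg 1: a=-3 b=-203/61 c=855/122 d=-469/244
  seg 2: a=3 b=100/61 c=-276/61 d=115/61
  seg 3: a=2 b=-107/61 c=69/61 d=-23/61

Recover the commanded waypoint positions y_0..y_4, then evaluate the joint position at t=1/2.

y_0=5 y_1=-3 y_2=3 y_3=2 y_4=1
S(1/2) = 121/976

y_0 = S_0(0) = a_0 = 5
y_1 = S_1(0) = a_1 = -3
y_2 = S_2(0) = a_2 = 3
y_3 = S_3(0) = a_3 = 2
y_4 = S_3(1) = 1
t_q=1/2 is in segment 0 (τ=1/2); S_0(τ)=121/976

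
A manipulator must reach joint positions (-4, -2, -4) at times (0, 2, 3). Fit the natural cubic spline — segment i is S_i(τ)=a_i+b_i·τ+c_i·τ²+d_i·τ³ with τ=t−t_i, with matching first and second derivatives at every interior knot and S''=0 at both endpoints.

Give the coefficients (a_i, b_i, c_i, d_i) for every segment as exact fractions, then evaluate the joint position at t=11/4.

Δ: Δ0=1, Δ1=-2
row 1: diag=6, rhs=-18; c'=1/6, d'=-3
back: M1=-3
M: M0=0, M1=-3, M2=0
seg 0: a=-4, c=M0/2=0, d=(M1−M0)/(6·2)=-1/4, b=Δ0−h0·(2M0+M1)/6=2
seg 1: a=-2, c=M1/2=-3/2, d=(M2−M1)/(6·1)=1/2, b=Δ1−h1·(2M1+M2)/6=-1
t_q=11/4 → seg 1, τ=3/4; S=-2+-1·τ+-3/2·τ²+1/2·τ³=-433/128

  seg 0: a=-4 b=2 c=0 d=-1/4
  seg 1: a=-2 b=-1 c=-3/2 d=1/2
S(11/4) = -433/128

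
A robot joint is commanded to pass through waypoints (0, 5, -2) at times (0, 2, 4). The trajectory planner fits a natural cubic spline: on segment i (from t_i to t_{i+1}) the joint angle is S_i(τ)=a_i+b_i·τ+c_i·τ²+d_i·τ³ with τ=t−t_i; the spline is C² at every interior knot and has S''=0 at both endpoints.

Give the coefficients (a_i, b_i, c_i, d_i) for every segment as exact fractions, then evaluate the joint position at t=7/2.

  seg 0: a=0 b=4 c=0 d=-3/8
  seg 1: a=5 b=-1/2 c=-9/4 d=3/8
S(7/2) = 29/64

Δ: Δ0=5/2, Δ1=-7/2
row 1: diag=8, rhs=-36; c'=1/4, d'=-9/2
back: M1=-9/2
M: M0=0, M1=-9/2, M2=0
seg 0: a=0, c=M0/2=0, d=(M1−M0)/(6·2)=-3/8, b=Δ0−h0·(2M0+M1)/6=4
seg 1: a=5, c=M1/2=-9/4, d=(M2−M1)/(6·2)=3/8, b=Δ1−h1·(2M1+M2)/6=-1/2
t_q=7/2 → seg 1, τ=3/2; S=5+-1/2·τ+-9/4·τ²+3/8·τ³=29/64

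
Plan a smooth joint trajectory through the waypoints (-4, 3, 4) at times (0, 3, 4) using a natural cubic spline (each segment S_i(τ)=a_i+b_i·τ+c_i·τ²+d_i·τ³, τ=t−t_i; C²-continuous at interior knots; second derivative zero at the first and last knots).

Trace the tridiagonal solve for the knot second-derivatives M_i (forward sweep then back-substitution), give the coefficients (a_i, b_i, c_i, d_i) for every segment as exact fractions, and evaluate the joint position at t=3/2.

  seg 0: a=-4 b=17/6 c=0 d=-1/18
  seg 1: a=3 b=4/3 c=-1/2 d=1/6
S(3/2) = 1/16

Δ: Δ0=7/3, Δ1=1
row 1: diag=8, rhs=-8; c'=1/8, d'=-1
back: M1=-1
M: M0=0, M1=-1, M2=0
seg 0: a=-4, c=M0/2=0, d=(M1−M0)/(6·3)=-1/18, b=Δ0−h0·(2M0+M1)/6=17/6
seg 1: a=3, c=M1/2=-1/2, d=(M2−M1)/(6·1)=1/6, b=Δ1−h1·(2M1+M2)/6=4/3
t_q=3/2 → seg 0, τ=3/2; S=-4+17/6·τ+0·τ²+-1/18·τ³=1/16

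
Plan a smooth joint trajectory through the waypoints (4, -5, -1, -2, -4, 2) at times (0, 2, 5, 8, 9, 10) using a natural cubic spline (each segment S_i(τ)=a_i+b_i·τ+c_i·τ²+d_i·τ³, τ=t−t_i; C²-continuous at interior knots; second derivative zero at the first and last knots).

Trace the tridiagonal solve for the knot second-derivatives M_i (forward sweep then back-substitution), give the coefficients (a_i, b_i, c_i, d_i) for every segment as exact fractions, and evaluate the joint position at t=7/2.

Δ: Δ0=-9/2, Δ1=4/3, Δ2=-1/3, Δ3=-2, Δ4=6
row 1: diag=10, rhs=35; c'=3/10, d'=7/2
row 2: denom=12−3·3/10=111/10; d'=(-10−3·7/2)/(111/10)=-205/111
row 3: denom=8−3·10/37=266/37; d'=(-10−3·-205/111)/(266/37)=-165/266
row 4: denom=4−1·37/266=1027/266; d'=(48−1·-165/266)/(1027/266)=12933/1027
back: M4=12933/1027
back: M3=-165/266−37/266·12933/1027=-2436/1027
back: M2=-205/111−10/37·-2436/1027=-3715/3081
back: M1=7/2−3/10·-3715/3081=3966/1027
M: M0=0, M1=3966/1027, M2=-3715/3081, M3=-2436/1027, M4=12933/1027, M5=0
seg 0: a=4, c=M0/2=0, d=(M1−M0)/(6·2)=661/2054, b=Δ0−h0·(2M0+M1)/6=-11887/2054
seg 1: a=-5, c=M1/2=1983/1027, d=(M2−M1)/(6·3)=-1201/4266, b=Δ1−h1·(2M1+M2)/6=-3955/2054
seg 2: a=-1, c=M2/2=-3715/6162, d=(M3−M2)/(6·3)=-3593/55458, b=Δ2−h2·(2M2+M3)/6=2114/1027
seg 3: a=-2, c=M3/2=-1218/1027, d=(M4−M3)/(6·1)=5123/2054, b=Δ3−h3·(2M3+M4)/6=-6795/2054
seg 4: a=-4, c=M4/2=12933/2054, d=(M5−M4)/(6·1)=-4311/2054, b=Δ4−h4·(2M4+M5)/6=1851/1027
t_q=7/2 → seg 1, τ=3/2; S=-5+-3955/2054·τ+1983/1027·τ²+-1201/4266·τ³=-73845/16432

  seg 0: a=4 b=-11887/2054 c=0 d=661/2054
  seg 1: a=-5 b=-3955/2054 c=1983/1027 d=-1201/4266
  seg 2: a=-1 b=2114/1027 c=-3715/6162 d=-3593/55458
  seg 3: a=-2 b=-6795/2054 c=-1218/1027 d=5123/2054
  seg 4: a=-4 b=1851/1027 c=12933/2054 d=-4311/2054
S(7/2) = -73845/16432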